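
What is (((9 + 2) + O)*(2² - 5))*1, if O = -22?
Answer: 11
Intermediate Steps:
(((9 + 2) + O)*(2² - 5))*1 = (((9 + 2) - 22)*(2² - 5))*1 = ((11 - 22)*(4 - 5))*1 = -11*(-1)*1 = 11*1 = 11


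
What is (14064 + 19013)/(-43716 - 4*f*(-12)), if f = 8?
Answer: -33077/43332 ≈ -0.76334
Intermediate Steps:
(14064 + 19013)/(-43716 - 4*f*(-12)) = (14064 + 19013)/(-43716 - 4*8*(-12)) = 33077/(-43716 - 32*(-12)) = 33077/(-43716 + 384) = 33077/(-43332) = 33077*(-1/43332) = -33077/43332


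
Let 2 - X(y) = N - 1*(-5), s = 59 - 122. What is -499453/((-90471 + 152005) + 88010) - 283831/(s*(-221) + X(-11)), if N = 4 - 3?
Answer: -1593455141/67145256 ≈ -23.731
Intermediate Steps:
N = 1
s = -63
X(y) = -4 (X(y) = 2 - (1 - 1*(-5)) = 2 - (1 + 5) = 2 - 1*6 = 2 - 6 = -4)
-499453/((-90471 + 152005) + 88010) - 283831/(s*(-221) + X(-11)) = -499453/((-90471 + 152005) + 88010) - 283831/(-63*(-221) - 4) = -499453/(61534 + 88010) - 283831/(13923 - 4) = -499453/149544 - 283831/13919 = -1593455141/67145256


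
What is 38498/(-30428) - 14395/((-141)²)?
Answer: -601694899/302469534 ≈ -1.9893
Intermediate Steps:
38498/(-30428) - 14395/((-141)²) = 38498*(-1/30428) - 14395/19881 = -19249/15214 - 14395*1/19881 = -19249/15214 - 14395/19881 = -601694899/302469534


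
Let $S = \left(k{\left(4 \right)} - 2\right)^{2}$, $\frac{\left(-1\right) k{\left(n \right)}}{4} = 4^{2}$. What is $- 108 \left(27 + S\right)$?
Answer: $-473364$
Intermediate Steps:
$k{\left(n \right)} = -64$ ($k{\left(n \right)} = - 4 \cdot 4^{2} = \left(-4\right) 16 = -64$)
$S = 4356$ ($S = \left(-64 - 2\right)^{2} = \left(-66\right)^{2} = 4356$)
$- 108 \left(27 + S\right) = - 108 \left(27 + 4356\right) = \left(-108\right) 4383 = -473364$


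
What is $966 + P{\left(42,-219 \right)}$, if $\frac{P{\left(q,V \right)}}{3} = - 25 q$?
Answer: $-2184$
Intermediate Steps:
$P{\left(q,V \right)} = - 75 q$ ($P{\left(q,V \right)} = 3 \left(- 25 q\right) = - 75 q$)
$966 + P{\left(42,-219 \right)} = 966 - 3150 = -2184$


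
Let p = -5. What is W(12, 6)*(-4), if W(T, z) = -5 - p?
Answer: 0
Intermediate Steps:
W(T, z) = 0 (W(T, z) = -5 - 1*(-5) = -5 + 5 = 0)
W(12, 6)*(-4) = 0*(-4) = 0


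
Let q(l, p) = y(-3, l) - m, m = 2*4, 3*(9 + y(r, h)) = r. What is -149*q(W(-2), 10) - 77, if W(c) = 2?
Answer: 2605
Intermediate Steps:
y(r, h) = -9 + r/3
m = 8
q(l, p) = -18 (q(l, p) = (-9 + (⅓)*(-3)) - 1*8 = (-9 - 1) - 8 = -10 - 8 = -18)
-149*q(W(-2), 10) - 77 = -149*(-18) - 77 = 2682 - 77 = 2605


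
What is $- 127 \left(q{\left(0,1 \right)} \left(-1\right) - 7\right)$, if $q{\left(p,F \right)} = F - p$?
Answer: $1016$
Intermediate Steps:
$- 127 \left(q{\left(0,1 \right)} \left(-1\right) - 7\right) = - 127 \left(\left(1 - 0\right) \left(-1\right) - 7\right) = - 127 \left(\left(1 + 0\right) \left(-1\right) - 7\right) = - 127 \left(1 \left(-1\right) - 7\right) = - 127 \left(-1 - 7\right) = \left(-127\right) \left(-8\right) = 1016$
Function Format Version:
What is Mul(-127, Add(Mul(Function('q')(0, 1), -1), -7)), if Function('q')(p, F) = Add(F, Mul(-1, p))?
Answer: 1016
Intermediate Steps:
Mul(-127, Add(Mul(Function('q')(0, 1), -1), -7)) = Mul(-127, Add(Mul(Add(1, Mul(-1, 0)), -1), -7)) = Mul(-127, Add(Mul(Add(1, 0), -1), -7)) = Mul(-127, Add(Mul(1, -1), -7)) = Mul(-127, Add(-1, -7)) = Mul(-127, -8) = 1016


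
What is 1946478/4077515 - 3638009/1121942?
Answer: -12650200847359/4574735334130 ≈ -2.7652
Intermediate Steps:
1946478/4077515 - 3638009/1121942 = -12650200847359/4574735334130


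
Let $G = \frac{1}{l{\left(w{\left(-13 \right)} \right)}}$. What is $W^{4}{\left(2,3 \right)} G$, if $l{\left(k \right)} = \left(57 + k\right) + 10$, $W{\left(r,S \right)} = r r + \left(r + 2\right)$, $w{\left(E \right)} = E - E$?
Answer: $\frac{4096}{67} \approx 61.134$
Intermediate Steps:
$w{\left(E \right)} = 0$
$W{\left(r,S \right)} = 2 + r + r^{2}$ ($W{\left(r,S \right)} = r^{2} + \left(2 + r\right) = 2 + r + r^{2}$)
$l{\left(k \right)} = 67 + k$
$G = \frac{1}{67}$ ($G = \frac{1}{67 + 0} = \frac{1}{67} \approx 0.014925$)
$W^{4}{\left(2,3 \right)} G = \left(2 + 2 + 2^{2}\right)^{4} \cdot \frac{1}{67} = \left(2 + 2 + 4\right)^{4} \cdot \frac{1}{67} = 8^{4} \cdot \frac{1}{67} = 4096 \cdot \frac{1}{67} = \frac{4096}{67}$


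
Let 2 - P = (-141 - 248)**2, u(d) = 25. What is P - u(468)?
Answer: -151344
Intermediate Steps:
P = -151319 (P = 2 - (-141 - 248)**2 = 2 - 1*(-389)**2 = 2 - 1*151321 = 2 - 151321 = -151319)
P - u(468) = -151319 - 1*25 = -151319 - 25 = -151344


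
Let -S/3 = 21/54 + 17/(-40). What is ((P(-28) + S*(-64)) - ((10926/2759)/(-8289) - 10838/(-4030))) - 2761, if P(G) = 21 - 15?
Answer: -152208610534/55055845 ≈ -2764.6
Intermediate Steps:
S = 13/120 (S = -3*(21/54 + 17/(-40)) = -3*(21*(1/54) + 17*(-1/40)) = -3*(7/18 - 17/40) = -3*(-13/360) = 13/120 ≈ 0.10833)
P(G) = 6
((P(-28) + S*(-64)) - ((10926/2759)/(-8289) - 10838/(-4030))) - 2761 = ((6 + (13/120)*(-64)) - ((10926/2759)/(-8289) - 10838/(-4030))) - 2761 = ((6 - 104/15) - ((10926*(1/2759))*(-1/8289) - 10838*(-1/4030))) - 2761 = (-14/15 - ((10926/2759)*(-1/8289) + 5419/2015)) - 2761 = (-14/15 - (-1214/2541039 + 5419/2015)) - 2761 = (-14/15 - 1*444111101/165167535) - 2761 = (-14/15 - 444111101/165167535) - 2761 = -199422489/55055845 - 2761 = -152208610534/55055845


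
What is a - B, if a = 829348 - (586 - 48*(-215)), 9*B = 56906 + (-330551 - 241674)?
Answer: 2627099/3 ≈ 8.7570e+5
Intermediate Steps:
B = -171773/3 (B = (56906 + (-330551 - 241674))/9 = (56906 - 572225)/9 = (⅑)*(-515319) = -171773/3 ≈ -57258.)
a = 818442 (a = 829348 - (586 + 10320) = 829348 - 1*10906 = 829348 - 10906 = 818442)
a - B = 818442 - 1*(-171773/3) = 818442 + 171773/3 = 2627099/3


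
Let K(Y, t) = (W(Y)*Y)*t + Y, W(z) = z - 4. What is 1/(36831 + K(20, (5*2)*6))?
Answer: 1/56051 ≈ 1.7841e-5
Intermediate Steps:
W(z) = -4 + z
K(Y, t) = Y + Y*t*(-4 + Y) (K(Y, t) = ((-4 + Y)*Y)*t + Y = (Y*(-4 + Y))*t + Y = Y*t*(-4 + Y) + Y = Y + Y*t*(-4 + Y))
1/(36831 + K(20, (5*2)*6)) = 1/(36831 + 20*(1 + ((5*2)*6)*(-4 + 20))) = 1/(36831 + 20*(1 + (10*6)*16)) = 1/(36831 + 20*(1 + 60*16)) = 1/(36831 + 20*(1 + 960)) = 1/(36831 + 20*961) = 1/(36831 + 19220) = 1/56051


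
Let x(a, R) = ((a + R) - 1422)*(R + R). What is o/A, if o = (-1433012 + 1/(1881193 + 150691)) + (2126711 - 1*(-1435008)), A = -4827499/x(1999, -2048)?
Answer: -6515195141998406656/2452229494529 ≈ -2.6568e+6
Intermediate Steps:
x(a, R) = 2*R*(-1422 + R + a) (x(a, R) = ((R + a) - 1422)*(2*R) = (-1422 + R + a)*(2*R) = 2*R*(-1422 + R + a))
A = -4827499/6025216 (A = -4827499*(-1/(4096*(-1422 - 2048 + 1999))) = -4827499/(2*(-2048)*(-1471)) = -4827499/6025216 ≈ -0.80122)
o = 4325285693989/2031884 (o = (-1433012 + 1/2031884) + (2126711 + 1435008) = (-1433012 + 1/2031884) + 3561719 = -2911714154607/2031884 + 3561719 = 4325285693989/2031884 ≈ 2.1287e+6)
o/A = 4325285693989/(2031884*(-4827499/6025216)) = (4325285693989/2031884)*(-6025216/4827499) = -6515195141998406656/2452229494529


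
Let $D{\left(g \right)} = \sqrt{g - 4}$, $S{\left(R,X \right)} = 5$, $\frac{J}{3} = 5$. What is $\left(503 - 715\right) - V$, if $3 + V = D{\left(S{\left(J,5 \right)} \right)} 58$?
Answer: $-267$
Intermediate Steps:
$J = 15$ ($J = 3 \cdot 5 = 15$)
$D{\left(g \right)} = \sqrt{-4 + g}$
$V = 55$ ($V = -3 + \sqrt{-4 + 5} \cdot 58 = -3 + \sqrt{1} \cdot 58 = -3 + 1 \cdot 58 = -3 + 58 = 55$)
$\left(503 - 715\right) - V = \left(503 - 715\right) - 55 = -212 - 55 = -267$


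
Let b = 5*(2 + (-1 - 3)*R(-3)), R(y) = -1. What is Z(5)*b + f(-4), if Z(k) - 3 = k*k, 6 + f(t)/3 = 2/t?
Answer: 1641/2 ≈ 820.50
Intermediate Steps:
f(t) = -18 + 6/t (f(t) = -18 + 3*(2/t) = -18 + 6/t)
Z(k) = 3 + k² (Z(k) = 3 + k*k = 3 + k²)
b = 30 (b = 5*(2 + (-1 - 3)*(-1)) = 5*(2 - 4*(-1)) = 5*(2 + 4) = 5*6 = 30)
Z(5)*b + f(-4) = (3 + 5²)*30 + (-18 + 6/(-4)) = (3 + 25)*30 + (-18 + 6*(-¼)) = 28*30 + (-18 - 3/2) = 840 - 39/2 = 1641/2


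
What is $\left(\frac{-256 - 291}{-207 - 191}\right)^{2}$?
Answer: $\frac{299209}{158404} \approx 1.8889$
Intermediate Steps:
$\left(\frac{-256 - 291}{-207 - 191}\right)^{2} = \left(- \frac{547}{-398}\right)^{2} = \left(\left(-547\right) \left(- \frac{1}{398}\right)\right)^{2} = \left(\frac{547}{398}\right)^{2} = \frac{299209}{158404}$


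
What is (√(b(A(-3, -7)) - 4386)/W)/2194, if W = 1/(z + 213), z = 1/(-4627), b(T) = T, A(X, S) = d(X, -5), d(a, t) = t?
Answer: 492775*I*√4391/5075819 ≈ 6.4332*I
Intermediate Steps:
A(X, S) = -5
z = -1/4627 ≈ -0.00021612
W = 4627/985550 (W = 1/(-1/4627 + 213) = 1/(985550/4627) = 4627/985550 ≈ 0.0046948)
(√(b(A(-3, -7)) - 4386)/W)/2194 = (√(-5 - 4386)/(4627/985550))/2194 = (√(-4391)*(985550/4627))*(1/2194) = ((I*√4391)*(985550/4627))*(1/2194) = (985550*I*√4391/4627)*(1/2194) = 492775*I*√4391/5075819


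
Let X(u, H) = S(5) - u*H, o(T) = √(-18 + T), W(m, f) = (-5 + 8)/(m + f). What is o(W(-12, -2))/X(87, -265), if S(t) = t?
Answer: I*√3570/322840 ≈ 0.00018507*I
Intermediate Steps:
W(m, f) = 3/(f + m)
X(u, H) = 5 - H*u (X(u, H) = 5 - u*H = 5 - H*u)
o(W(-12, -2))/X(87, -265) = √(-18 + 3/(-2 - 12))/(5 - 1*(-265)*87) = √(-18 + 3/(-14))/(5 + 23055) = √(-18 + 3*(-1/14))/23060 = √(-18 - 3/14)*(1/23060) = √(-255/14)*(1/23060) = (I*√3570/14)*(1/23060) = I*√3570/322840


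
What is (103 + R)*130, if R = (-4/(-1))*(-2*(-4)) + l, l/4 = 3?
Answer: 19110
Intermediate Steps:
l = 12 (l = 4*3 = 12)
R = 44 (R = (-4/(-1))*(-2*(-4)) + 12 = -4*(-1)*8 + 12 = 4*8 + 12 = 32 + 12 = 44)
(103 + R)*130 = (103 + 44)*130 = 147*130 = 19110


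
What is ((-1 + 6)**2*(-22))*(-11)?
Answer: 6050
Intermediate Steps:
((-1 + 6)**2*(-22))*(-11) = (5**2*(-22))*(-11) = (25*(-22))*(-11) = -550*(-11) = 6050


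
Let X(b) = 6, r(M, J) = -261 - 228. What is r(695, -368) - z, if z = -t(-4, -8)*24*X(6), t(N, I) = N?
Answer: -1065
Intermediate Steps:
r(M, J) = -489
z = 576 (z = -(-4*24)*6 = -(-96)*6 = -1*(-576) = 576)
r(695, -368) - z = -489 - 1*576 = -489 - 576 = -1065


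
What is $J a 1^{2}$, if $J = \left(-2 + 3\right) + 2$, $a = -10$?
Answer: $-30$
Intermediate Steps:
$J = 3$ ($J = 1 + 2 = 3$)
$J a 1^{2} = 3 \left(-10\right) 1^{2} = \left(-30\right) 1 = -30$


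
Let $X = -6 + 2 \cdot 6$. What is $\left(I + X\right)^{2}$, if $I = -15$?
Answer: $81$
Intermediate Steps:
$X = 6$ ($X = -6 + 12 = 6$)
$\left(I + X\right)^{2} = \left(-15 + 6\right)^{2} = \left(-9\right)^{2} = 81$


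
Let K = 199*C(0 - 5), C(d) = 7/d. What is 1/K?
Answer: -5/1393 ≈ -0.0035894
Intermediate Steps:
K = -1393/5 (K = 199*(7/(0 - 5)) = 199*(7/(-5)) = 199*(7*(-⅕)) = 199*(-7/5) = -1393/5 ≈ -278.60)
1/K = 1/(-1393/5) = -5/1393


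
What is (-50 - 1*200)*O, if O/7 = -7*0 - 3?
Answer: 5250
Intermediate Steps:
O = -21 (O = 7*(-7*0 - 3) = 7*(0 - 3) = 7*(-3) = -21)
(-50 - 1*200)*O = (-50 - 1*200)*(-21) = (-50 - 200)*(-21) = -250*(-21) = 5250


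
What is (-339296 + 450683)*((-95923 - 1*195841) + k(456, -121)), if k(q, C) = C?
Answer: -32512194495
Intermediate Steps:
(-339296 + 450683)*((-95923 - 1*195841) + k(456, -121)) = (-339296 + 450683)*((-95923 - 1*195841) - 121) = 111387*((-95923 - 195841) - 121) = 111387*(-291764 - 121) = 111387*(-291885) = -32512194495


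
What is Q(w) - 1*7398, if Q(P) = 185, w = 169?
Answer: -7213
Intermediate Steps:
Q(w) - 1*7398 = 185 - 1*7398 = 185 - 7398 = -7213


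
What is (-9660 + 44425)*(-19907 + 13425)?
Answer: -225346730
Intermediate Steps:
(-9660 + 44425)*(-19907 + 13425) = 34765*(-6482) = -225346730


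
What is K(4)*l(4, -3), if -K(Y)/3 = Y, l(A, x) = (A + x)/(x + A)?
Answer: -12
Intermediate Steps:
l(A, x) = 1 (l(A, x) = (A + x)/(A + x) = 1)
K(Y) = -3*Y
K(4)*l(4, -3) = -3*4*1 = -12*1 = -12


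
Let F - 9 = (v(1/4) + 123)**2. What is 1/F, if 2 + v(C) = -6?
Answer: 1/13234 ≈ 7.5563e-5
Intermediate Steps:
v(C) = -8 (v(C) = -2 - 6 = -8)
F = 13234 (F = 9 + (-8 + 123)**2 = 9 + 115**2 = 9 + 13225 = 13234)
1/F = 1/13234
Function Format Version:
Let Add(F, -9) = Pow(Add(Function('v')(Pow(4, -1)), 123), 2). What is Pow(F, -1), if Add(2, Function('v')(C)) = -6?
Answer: Rational(1, 13234) ≈ 7.5563e-5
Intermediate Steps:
Function('v')(C) = -8 (Function('v')(C) = Add(-2, -6) = -8)
F = 13234 (F = Add(9, Pow(Add(-8, 123), 2)) = Add(9, Pow(115, 2)) = Add(9, 13225) = 13234)
Pow(F, -1) = Pow(13234, -1) = Rational(1, 13234)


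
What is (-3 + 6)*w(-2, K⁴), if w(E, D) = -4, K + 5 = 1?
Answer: -12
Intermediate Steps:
K = -4 (K = -5 + 1 = -4)
(-3 + 6)*w(-2, K⁴) = (-3 + 6)*(-4) = 3*(-4) = -12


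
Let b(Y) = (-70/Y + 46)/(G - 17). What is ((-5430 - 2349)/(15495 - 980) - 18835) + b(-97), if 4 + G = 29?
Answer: -53022728481/2815910 ≈ -18830.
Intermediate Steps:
G = 25 (G = -4 + 29 = 25)
b(Y) = 23/4 - 35/(4*Y) (b(Y) = (-70/Y + 46)/(25 - 17) = (46 - 70/Y)/8 = (46 - 70/Y)*(⅛) = 23/4 - 35/(4*Y))
((-5430 - 2349)/(15495 - 980) - 18835) + b(-97) = ((-5430 - 2349)/(15495 - 980) - 18835) + (¼)*(-35 + 23*(-97))/(-97) = (-7779/14515 - 18835) + (¼)*(-1/97)*(-35 - 2231) = (-7779*1/14515 - 18835) + (¼)*(-1/97)*(-2266) = (-7779/14515 - 18835) + 1133/194 = -273397804/14515 + 1133/194 = -53022728481/2815910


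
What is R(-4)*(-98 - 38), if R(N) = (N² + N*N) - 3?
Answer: -3944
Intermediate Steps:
R(N) = -3 + 2*N² (R(N) = (N² + N²) - 3 = 2*N² - 3 = -3 + 2*N²)
R(-4)*(-98 - 38) = (-3 + 2*(-4)²)*(-98 - 38) = (-3 + 2*16)*(-136) = (-3 + 32)*(-136) = 29*(-136) = -3944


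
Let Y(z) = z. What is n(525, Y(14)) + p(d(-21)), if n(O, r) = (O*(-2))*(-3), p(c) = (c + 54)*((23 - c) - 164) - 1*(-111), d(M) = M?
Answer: -699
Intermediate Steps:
p(c) = 111 + (-141 - c)*(54 + c) (p(c) = (54 + c)*(-141 - c) + 111 = (-141 - c)*(54 + c) + 111 = 111 + (-141 - c)*(54 + c))
n(O, r) = 6*O (n(O, r) = -2*O*(-3) = 6*O)
n(525, Y(14)) + p(d(-21)) = 6*525 + (-7503 - 1*(-21)² - 195*(-21)) = 3150 + (-7503 - 1*441 + 4095) = 3150 + (-7503 - 441 + 4095) = 3150 - 3849 = -699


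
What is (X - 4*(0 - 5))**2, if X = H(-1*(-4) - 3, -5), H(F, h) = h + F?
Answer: 256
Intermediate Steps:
H(F, h) = F + h
X = -4 (X = (-1*(-4) - 3) - 5 = (4 - 3) - 5 = 1 - 5 = -4)
(X - 4*(0 - 5))**2 = (-4 - 4*(0 - 5))**2 = (-4 - 4*(-5))**2 = (-4 + 20)**2 = 16**2 = 256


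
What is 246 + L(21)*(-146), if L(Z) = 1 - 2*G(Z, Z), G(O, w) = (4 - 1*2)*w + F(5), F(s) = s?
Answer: 13824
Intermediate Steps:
G(O, w) = 5 + 2*w (G(O, w) = (4 - 1*2)*w + 5 = (4 - 2)*w + 5 = 2*w + 5 = 5 + 2*w)
L(Z) = -9 - 4*Z (L(Z) = 1 - 2*(5 + 2*Z) = 1 + (-10 - 4*Z) = -9 - 4*Z)
246 + L(21)*(-146) = 246 + (-9 - 4*21)*(-146) = 246 + (-9 - 84)*(-146) = 246 - 93*(-146) = 246 + 13578 = 13824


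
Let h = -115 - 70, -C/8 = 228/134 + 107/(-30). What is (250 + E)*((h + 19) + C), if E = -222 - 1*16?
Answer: -607336/335 ≈ -1812.9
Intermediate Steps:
C = 14996/1005 (C = -8*(228/134 + 107/(-30)) = -8*(228*(1/134) + 107*(-1/30)) = -8*(114/67 - 107/30) = -8*(-3749/2010) = 14996/1005 ≈ 14.921)
E = -238 (E = -222 - 16 = -238)
h = -185
(250 + E)*((h + 19) + C) = (250 - 238)*((-185 + 19) + 14996/1005) = 12*(-166 + 14996/1005) = 12*(-151834/1005) = -607336/335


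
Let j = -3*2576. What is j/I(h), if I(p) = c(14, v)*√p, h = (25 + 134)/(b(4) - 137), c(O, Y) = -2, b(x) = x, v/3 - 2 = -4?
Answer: -1288*I*√21147/53 ≈ -3534.0*I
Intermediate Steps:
v = -6 (v = 6 + 3*(-4) = 6 - 12 = -6)
h = -159/133 (h = (25 + 134)/(4 - 137) = 159/(-133) = 159*(-1/133) = -159/133 ≈ -1.1955)
j = -7728
I(p) = -2*√p
j/I(h) = -7728*I*√21147/318 = -1288*I*√21147/53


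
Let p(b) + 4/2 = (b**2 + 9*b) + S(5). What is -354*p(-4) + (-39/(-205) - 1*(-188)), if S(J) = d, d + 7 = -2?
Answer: 2288249/205 ≈ 11162.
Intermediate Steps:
d = -9 (d = -7 - 2 = -9)
S(J) = -9
p(b) = -11 + b**2 + 9*b (p(b) = -2 + ((b**2 + 9*b) - 9) = -2 + (-9 + b**2 + 9*b) = -11 + b**2 + 9*b)
-354*p(-4) + (-39/(-205) - 1*(-188)) = -354*(-11 + (-4)**2 + 9*(-4)) + (-39/(-205) - 1*(-188)) = -354*(-11 + 16 - 36) + (-39*(-1/205) + 188) = -354*(-31) + (39/205 + 188) = 10974 + 38579/205 = 2288249/205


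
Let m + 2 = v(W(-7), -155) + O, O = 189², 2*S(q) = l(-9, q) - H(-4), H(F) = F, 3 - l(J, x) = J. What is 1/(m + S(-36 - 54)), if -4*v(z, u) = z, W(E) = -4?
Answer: 1/35728 ≈ 2.7989e-5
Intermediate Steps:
l(J, x) = 3 - J
S(q) = 8 (S(q) = ((3 - 1*(-9)) - 1*(-4))/2 = ((3 + 9) + 4)/2 = (12 + 4)/2 = (½)*16 = 8)
v(z, u) = -z/4
O = 35721
m = 35720 (m = -2 + (-¼*(-4) + 35721) = -2 + (1 + 35721) = -2 + 35722 = 35720)
1/(m + S(-36 - 54)) = 1/(35720 + 8) = 1/35728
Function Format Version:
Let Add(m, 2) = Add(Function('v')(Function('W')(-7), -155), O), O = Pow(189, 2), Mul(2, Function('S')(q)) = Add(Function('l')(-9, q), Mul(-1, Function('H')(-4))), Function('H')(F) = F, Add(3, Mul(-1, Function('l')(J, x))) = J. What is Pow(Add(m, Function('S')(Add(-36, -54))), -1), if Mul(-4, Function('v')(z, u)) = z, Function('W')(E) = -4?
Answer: Rational(1, 35728) ≈ 2.7989e-5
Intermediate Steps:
Function('l')(J, x) = Add(3, Mul(-1, J))
Function('S')(q) = 8 (Function('S')(q) = Mul(Rational(1, 2), Add(Add(3, Mul(-1, -9)), Mul(-1, -4))) = Mul(Rational(1, 2), Add(Add(3, 9), 4)) = Mul(Rational(1, 2), Add(12, 4)) = Mul(Rational(1, 2), 16) = 8)
Function('v')(z, u) = Mul(Rational(-1, 4), z)
O = 35721
m = 35720 (m = Add(-2, Add(Mul(Rational(-1, 4), -4), 35721)) = Add(-2, Add(1, 35721)) = Add(-2, 35722) = 35720)
Pow(Add(m, Function('S')(Add(-36, -54))), -1) = Pow(Add(35720, 8), -1) = Pow(35728, -1) = Rational(1, 35728)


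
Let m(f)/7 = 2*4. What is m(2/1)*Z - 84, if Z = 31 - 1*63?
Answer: -1876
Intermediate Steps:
Z = -32 (Z = 31 - 63 = -32)
m(f) = 56 (m(f) = 7*(2*4) = 7*8 = 56)
m(2/1)*Z - 84 = 56*(-32) - 84 = -1792 - 84 = -1876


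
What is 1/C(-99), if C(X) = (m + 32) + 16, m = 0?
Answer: 1/48 ≈ 0.020833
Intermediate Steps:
C(X) = 48 (C(X) = (0 + 32) + 16 = 32 + 16 = 48)
1/C(-99) = 1/48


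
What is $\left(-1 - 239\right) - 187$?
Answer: $-427$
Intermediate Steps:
$\left(-1 - 239\right) - 187 = -240 - 187 = -427$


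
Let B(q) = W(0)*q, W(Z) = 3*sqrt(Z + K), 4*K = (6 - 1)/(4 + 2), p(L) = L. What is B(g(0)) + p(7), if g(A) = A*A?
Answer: 7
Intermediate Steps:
K = 5/24 (K = ((6 - 1)/(4 + 2))/4 = (5/6)/4 = (5*(1/6))/4 = (1/4)*(5/6) = 5/24 ≈ 0.20833)
g(A) = A**2
W(Z) = 3*sqrt(5/24 + Z) (W(Z) = 3*sqrt(Z + 5/24) = 3*sqrt(5/24 + Z))
B(q) = q*sqrt(30)/4 (B(q) = (sqrt(30 + 144*0)/4)*q = (sqrt(30 + 0)/4)*q = (sqrt(30)/4)*q = q*sqrt(30)/4)
B(g(0)) + p(7) = (1/4)*0**2*sqrt(30) + 7 = (1/4)*0*sqrt(30) + 7 = 0 + 7 = 7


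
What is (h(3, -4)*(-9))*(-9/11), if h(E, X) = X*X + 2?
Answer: 1458/11 ≈ 132.55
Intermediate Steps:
h(E, X) = 2 + X**2 (h(E, X) = X**2 + 2 = 2 + X**2)
(h(3, -4)*(-9))*(-9/11) = ((2 + (-4)**2)*(-9))*(-9/11) = ((2 + 16)*(-9))*(-9*1/11) = (18*(-9))*(-9/11) = -162*(-9/11) = 1458/11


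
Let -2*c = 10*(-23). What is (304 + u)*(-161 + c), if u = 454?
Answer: -34868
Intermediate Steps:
c = 115 (c = -5*(-23) = -1/2*(-230) = 115)
(304 + u)*(-161 + c) = (304 + 454)*(-161 + 115) = 758*(-46) = -34868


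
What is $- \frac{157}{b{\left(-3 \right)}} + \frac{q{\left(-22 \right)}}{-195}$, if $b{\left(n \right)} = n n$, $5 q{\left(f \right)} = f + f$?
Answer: $- \frac{50893}{2925} \approx -17.399$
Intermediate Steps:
$q{\left(f \right)} = \frac{2 f}{5}$ ($q{\left(f \right)} = \frac{f + f}{5} = \frac{2 f}{5}$)
$b{\left(n \right)} = n^{2}$
$- \frac{157}{b{\left(-3 \right)}} + \frac{q{\left(-22 \right)}}{-195} = - \frac{157}{\left(-3\right)^{2}} + \frac{\frac{2}{5} \left(-22\right)}{-195} = - \frac{157}{9} - - \frac{44}{975} = \left(-157\right) \frac{1}{9} + \frac{44}{975} = - \frac{157}{9} + \frac{44}{975} = - \frac{50893}{2925}$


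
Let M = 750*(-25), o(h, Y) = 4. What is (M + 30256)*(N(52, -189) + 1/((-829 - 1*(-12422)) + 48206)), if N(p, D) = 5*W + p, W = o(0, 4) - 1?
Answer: 46099180204/59799 ≈ 7.7090e+5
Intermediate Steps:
W = 3 (W = 4 - 1 = 3)
N(p, D) = 15 + p (N(p, D) = 5*3 + p = 15 + p)
M = -18750
(M + 30256)*(N(52, -189) + 1/((-829 - 1*(-12422)) + 48206)) = (-18750 + 30256)*((15 + 52) + 1/((-829 - 1*(-12422)) + 48206)) = 11506*(67 + 1/((-829 + 12422) + 48206)) = 11506*(67 + 1/(11593 + 48206)) = 11506*(67 + 1/59799) = 11506*(4006534/59799) = 46099180204/59799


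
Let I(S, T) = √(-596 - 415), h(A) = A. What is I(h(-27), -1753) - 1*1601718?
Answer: -1601718 + I*√1011 ≈ -1.6017e+6 + 31.796*I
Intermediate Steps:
I(S, T) = I*√1011 (I(S, T) = √(-1011) = I*√1011)
I(h(-27), -1753) - 1*1601718 = I*√1011 - 1*1601718 = I*√1011 - 1601718 = -1601718 + I*√1011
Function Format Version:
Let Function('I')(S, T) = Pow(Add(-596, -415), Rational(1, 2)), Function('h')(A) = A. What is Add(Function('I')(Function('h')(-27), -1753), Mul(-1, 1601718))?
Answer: Add(-1601718, Mul(I, Pow(1011, Rational(1, 2)))) ≈ Add(-1.6017e+6, Mul(31.796, I))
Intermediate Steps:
Function('I')(S, T) = Mul(I, Pow(1011, Rational(1, 2))) (Function('I')(S, T) = Pow(-1011, Rational(1, 2)) = Mul(I, Pow(1011, Rational(1, 2))))
Add(Function('I')(Function('h')(-27), -1753), Mul(-1, 1601718)) = Add(Mul(I, Pow(1011, Rational(1, 2))), Mul(-1, 1601718)) = Add(Mul(I, Pow(1011, Rational(1, 2))), -1601718) = Add(-1601718, Mul(I, Pow(1011, Rational(1, 2))))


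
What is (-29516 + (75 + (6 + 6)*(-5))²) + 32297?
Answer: 3006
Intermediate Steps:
(-29516 + (75 + (6 + 6)*(-5))²) + 32297 = (-29516 + (75 + 12*(-5))²) + 32297 = (-29516 + (75 - 60)²) + 32297 = (-29516 + 15²) + 32297 = (-29516 + 225) + 32297 = -29291 + 32297 = 3006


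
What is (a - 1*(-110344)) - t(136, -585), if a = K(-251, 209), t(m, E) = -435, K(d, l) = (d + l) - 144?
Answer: 110593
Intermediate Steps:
K(d, l) = -144 + d + l
a = -186 (a = -144 - 251 + 209 = -186)
(a - 1*(-110344)) - t(136, -585) = (-186 - 1*(-110344)) - 1*(-435) = (-186 + 110344) + 435 = 110158 + 435 = 110593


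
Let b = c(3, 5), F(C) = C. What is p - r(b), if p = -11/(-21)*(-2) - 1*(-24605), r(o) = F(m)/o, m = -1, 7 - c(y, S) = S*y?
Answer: 4133443/168 ≈ 24604.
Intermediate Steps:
c(y, S) = 7 - S*y
b = -8 (b = 7 - 1*5*3 = 7 - 15 = -8)
r(o) = -1/o
p = 516683/21 (p = -11*(-1/21)*(-2) + 24605 = (11/21)*(-2) + 24605 = -22/21 + 24605 = 516683/21 ≈ 24604.)
p - r(b) = 516683/21 - (-1)/(-8) = 516683/21 - (-1)*(-1)/8 = 516683/21 - 1*⅛ = 516683/21 - ⅛ = 4133443/168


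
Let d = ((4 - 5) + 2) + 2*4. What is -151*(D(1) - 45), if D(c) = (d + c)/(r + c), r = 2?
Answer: 18875/3 ≈ 6291.7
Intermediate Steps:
d = 9 (d = (-1 + 2) + 8 = 1 + 8 = 9)
D(c) = (9 + c)/(2 + c)
-151*(D(1) - 45) = -151*((9 + 1)/(2 + 1) - 45) = -151*(10/3 - 45) = -151*(-125/3) = 18875/3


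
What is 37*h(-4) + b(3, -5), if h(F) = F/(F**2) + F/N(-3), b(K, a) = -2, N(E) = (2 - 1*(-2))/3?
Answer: -489/4 ≈ -122.25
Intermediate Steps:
N(E) = 4/3 (N(E) = (2 + 2)*(1/3) = 4*(1/3) = 4/3)
h(F) = 1/F + 3*F/4 (h(F) = F/(F**2) + F/(4/3) = F/F**2 + F*(3/4) = 1/F + 3*F/4)
37*h(-4) + b(3, -5) = 37*(1/(-4) + (3/4)*(-4)) - 2 = 37*(-1/4 - 3) - 2 = 37*(-13/4) - 2 = -481/4 - 2 = -489/4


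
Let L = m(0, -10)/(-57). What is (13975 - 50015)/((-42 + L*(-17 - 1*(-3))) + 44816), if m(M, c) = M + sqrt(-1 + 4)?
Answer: -218448540210/271387761889 + 1198330*sqrt(3)/271387761889 ≈ -0.80492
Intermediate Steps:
m(M, c) = M + sqrt(3)
L = -sqrt(3)/57 (L = (0 + sqrt(3))/(-57) = sqrt(3)*(-1/57) = -sqrt(3)/57 ≈ -0.030387)
(13975 - 50015)/((-42 + L*(-17 - 1*(-3))) + 44816) = (13975 - 50015)/((-42 + (-sqrt(3)/57)*(-17 - 1*(-3))) + 44816) = -36040/((-42 + (-sqrt(3)/57)*(-17 + 3)) + 44816) = -36040/((-42 - sqrt(3)/57*(-14)) + 44816) = -36040/((-42 + 14*sqrt(3)/57) + 44816) = -36040/(44774 + 14*sqrt(3)/57)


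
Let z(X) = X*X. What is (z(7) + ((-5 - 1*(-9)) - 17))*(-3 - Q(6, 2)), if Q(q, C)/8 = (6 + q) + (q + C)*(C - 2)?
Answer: -3564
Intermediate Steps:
z(X) = X²
Q(q, C) = 48 + 8*q + 8*(-2 + C)*(C + q) (Q(q, C) = 8*((6 + q) + (q + C)*(C - 2)) = 8*((6 + q) + (C + q)*(-2 + C)) = 8*((6 + q) + (-2 + C)*(C + q)) = 8*(6 + q + (-2 + C)*(C + q)) = 48 + 8*q + 8*(-2 + C)*(C + q))
(z(7) + ((-5 - 1*(-9)) - 17))*(-3 - Q(6, 2)) = (7² + ((-5 - 1*(-9)) - 17))*(-3 - (48 - 16*2 - 8*6 + 8*2² + 8*2*6)) = (49 + ((-5 + 9) - 17))*(-3 - (48 - 32 - 48 + 8*4 + 96)) = (49 + (4 - 17))*(-3 - (48 - 32 - 48 + 32 + 96)) = (49 - 13)*(-3 - 1*96) = 36*(-3 - 96) = 36*(-99) = -3564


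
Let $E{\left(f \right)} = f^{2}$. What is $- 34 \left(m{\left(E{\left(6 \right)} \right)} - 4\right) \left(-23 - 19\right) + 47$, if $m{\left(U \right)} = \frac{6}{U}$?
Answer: $-5427$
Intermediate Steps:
$- 34 \left(m{\left(E{\left(6 \right)} \right)} - 4\right) \left(-23 - 19\right) + 47 = - 34 \left(\frac{6}{6^{2}} - 4\right) \left(-23 - 19\right) + 47 = - 34 \left(\frac{6}{36} - 4\right) \left(-42\right) + 47 = - 34 \left(6 \cdot \frac{1}{36} - 4\right) \left(-42\right) + 47 = - 34 \left(\frac{1}{6} - 4\right) \left(-42\right) + 47 = - 34 \left(\left(- \frac{23}{6}\right) \left(-42\right)\right) + 47 = \left(-34\right) 161 + 47 = -5474 + 47 = -5427$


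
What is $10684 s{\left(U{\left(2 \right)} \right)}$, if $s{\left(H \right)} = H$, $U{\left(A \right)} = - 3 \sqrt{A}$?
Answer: $- 32052 \sqrt{2} \approx -45328.0$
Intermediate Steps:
$10684 s{\left(U{\left(2 \right)} \right)} = 10684 \left(- 3 \sqrt{2}\right) = - 32052 \sqrt{2}$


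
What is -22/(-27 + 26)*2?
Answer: 44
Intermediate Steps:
-22/(-27 + 26)*2 = -22/(-1)*2 = -22*(-1)*2 = 22*2 = 44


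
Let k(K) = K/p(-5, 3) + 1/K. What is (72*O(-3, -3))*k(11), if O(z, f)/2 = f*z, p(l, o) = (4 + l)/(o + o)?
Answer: -939600/11 ≈ -85418.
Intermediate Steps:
p(l, o) = (4 + l)/(2*o) (p(l, o) = (4 + l)/((2*o)) = (4 + l)*(1/(2*o)) = (4 + l)/(2*o))
k(K) = 1/K - 6*K (k(K) = K/(((½)*(4 - 5)/3)) + 1/K = K/(((½)*(⅓)*(-1))) + 1/K = K/(-⅙) + 1/K = K*(-6) + 1/K = -6*K + 1/K = 1/K - 6*K)
O(z, f) = 2*f*z (O(z, f) = 2*(f*z) = 2*f*z)
(72*O(-3, -3))*k(11) = (72*(2*(-3)*(-3)))*(1/11 - 6*11) = (72*18)*(1/11 - 66) = 1296*(-725/11) = -939600/11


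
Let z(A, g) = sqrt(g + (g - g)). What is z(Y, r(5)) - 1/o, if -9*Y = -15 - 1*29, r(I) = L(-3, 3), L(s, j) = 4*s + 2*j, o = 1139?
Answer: -1/1139 + I*sqrt(6) ≈ -0.00087796 + 2.4495*I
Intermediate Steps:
L(s, j) = 2*j + 4*s
r(I) = -6 (r(I) = 2*3 + 4*(-3) = 6 - 12 = -6)
Y = 44/9 (Y = -(-15 - 1*29)/9 = -(-15 - 29)/9 = -1/9*(-44) = 44/9 ≈ 4.8889)
z(A, g) = sqrt(g) (z(A, g) = sqrt(g + 0) = sqrt(g))
z(Y, r(5)) - 1/o = sqrt(-6) - 1/1139 = I*sqrt(6) - 1*1/1139 = I*sqrt(6) - 1/1139 = -1/1139 + I*sqrt(6)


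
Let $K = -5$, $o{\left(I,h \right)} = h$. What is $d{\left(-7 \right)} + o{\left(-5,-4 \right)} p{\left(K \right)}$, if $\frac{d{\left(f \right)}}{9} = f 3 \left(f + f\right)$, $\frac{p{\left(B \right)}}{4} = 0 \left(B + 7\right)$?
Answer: $2646$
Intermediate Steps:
$p{\left(B \right)} = 0$ ($p{\left(B \right)} = 4 \cdot 0 \left(B + 7\right) = 4 \cdot 0 \left(7 + B\right) = 4 \cdot 0 = 0$)
$d{\left(f \right)} = 54 f^{2}$ ($d{\left(f \right)} = 9 f 3 \left(f + f\right) = 9 \cdot 3 f 2 f = 9 \cdot 6 f^{2} = 54 f^{2}$)
$d{\left(-7 \right)} + o{\left(-5,-4 \right)} p{\left(K \right)} = 54 \left(-7\right)^{2} - 0 = 54 \cdot 49 + 0 = 2646 + 0 = 2646$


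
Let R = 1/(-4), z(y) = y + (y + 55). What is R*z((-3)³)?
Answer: -¼ ≈ -0.25000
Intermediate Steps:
z(y) = 55 + 2*y (z(y) = y + (55 + y) = 55 + 2*y)
R = -¼ ≈ -0.25000
R*z((-3)³) = -(55 + 2*(-3)³)/4 = -(55 + 2*(-27))/4 = -(55 - 54)/4 = -¼*1 = -¼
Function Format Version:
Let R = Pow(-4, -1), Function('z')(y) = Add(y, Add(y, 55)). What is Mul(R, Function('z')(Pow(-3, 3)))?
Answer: Rational(-1, 4) ≈ -0.25000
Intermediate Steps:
Function('z')(y) = Add(55, Mul(2, y)) (Function('z')(y) = Add(y, Add(55, y)) = Add(55, Mul(2, y)))
R = Rational(-1, 4) ≈ -0.25000
Mul(R, Function('z')(Pow(-3, 3))) = Mul(Rational(-1, 4), Add(55, Mul(2, Pow(-3, 3)))) = Mul(Rational(-1, 4), Add(55, Mul(2, -27))) = Mul(Rational(-1, 4), Add(55, -54)) = Mul(Rational(-1, 4), 1) = Rational(-1, 4)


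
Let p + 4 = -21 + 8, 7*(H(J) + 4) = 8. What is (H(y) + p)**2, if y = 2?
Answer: 19321/49 ≈ 394.31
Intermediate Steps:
H(J) = -20/7 (H(J) = -4 + (1/7)*8 = -4 + 8/7 = -20/7)
p = -17 (p = -4 + (-21 + 8) = -4 - 13 = -17)
(H(y) + p)**2 = (-20/7 - 17)**2 = (-139/7)**2 = 19321/49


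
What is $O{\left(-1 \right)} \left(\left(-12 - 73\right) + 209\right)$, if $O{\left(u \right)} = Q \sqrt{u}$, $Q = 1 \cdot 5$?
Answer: $620 i \approx 620.0 i$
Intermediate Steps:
$Q = 5$
$O{\left(u \right)} = 5 \sqrt{u}$
$O{\left(-1 \right)} \left(\left(-12 - 73\right) + 209\right) = 5 \sqrt{-1} \left(\left(-12 - 73\right) + 209\right) = 5 i \left(-85 + 209\right) = 5 i 124 = 620 i$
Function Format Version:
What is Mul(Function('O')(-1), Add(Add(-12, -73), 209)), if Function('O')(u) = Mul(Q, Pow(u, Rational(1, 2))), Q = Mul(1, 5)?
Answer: Mul(620, I) ≈ Mul(620.00, I)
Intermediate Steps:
Q = 5
Function('O')(u) = Mul(5, Pow(u, Rational(1, 2)))
Mul(Function('O')(-1), Add(Add(-12, -73), 209)) = Mul(Mul(5, Pow(-1, Rational(1, 2))), Add(Add(-12, -73), 209)) = Mul(Mul(5, I), Add(-85, 209)) = Mul(Mul(5, I), 124) = Mul(620, I)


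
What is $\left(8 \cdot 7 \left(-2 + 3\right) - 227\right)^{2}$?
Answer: $29241$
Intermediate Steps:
$\left(8 \cdot 7 \left(-2 + 3\right) - 227\right)^{2} = \left(56 \cdot 1 - 227\right)^{2} = \left(56 - 227\right)^{2} = \left(-171\right)^{2} = 29241$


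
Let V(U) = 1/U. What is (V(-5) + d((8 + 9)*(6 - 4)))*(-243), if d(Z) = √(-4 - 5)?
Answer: 243/5 - 729*I ≈ 48.6 - 729.0*I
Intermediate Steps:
d(Z) = 3*I (d(Z) = √(-9) = 3*I)
(V(-5) + d((8 + 9)*(6 - 4)))*(-243) = (1/(-5) + 3*I)*(-243) = (-⅕ + 3*I)*(-243) = 243/5 - 729*I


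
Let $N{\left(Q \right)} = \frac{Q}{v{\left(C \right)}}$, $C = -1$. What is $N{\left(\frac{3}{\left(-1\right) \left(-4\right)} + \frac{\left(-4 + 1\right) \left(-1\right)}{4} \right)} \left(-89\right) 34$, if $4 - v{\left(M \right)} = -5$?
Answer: $- \frac{1513}{3} \approx -504.33$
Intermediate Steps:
$v{\left(M \right)} = 9$ ($v{\left(M \right)} = 4 - -5 = 4 + 5 = 9$)
$N{\left(Q \right)} = \frac{Q}{9}$
$N{\left(\frac{3}{\left(-1\right) \left(-4\right)} + \frac{\left(-4 + 1\right) \left(-1\right)}{4} \right)} \left(-89\right) 34 = \frac{\frac{3}{\left(-1\right) \left(-4\right)} + \frac{\left(-4 + 1\right) \left(-1\right)}{4}}{9} \left(-89\right) 34 = \frac{\frac{3}{4} + \left(-3\right) \left(-1\right) \frac{1}{4}}{9} \left(-89\right) 34 = \frac{3 \cdot \frac{1}{4} + 3 \cdot \frac{1}{4}}{9} \left(-89\right) 34 = \frac{\frac{3}{4} + \frac{3}{4}}{9} \left(-89\right) 34 = \frac{1}{9} \cdot \frac{3}{2} \left(-89\right) 34 = \frac{1}{6} \left(-89\right) 34 = \left(- \frac{89}{6}\right) 34 = - \frac{1513}{3}$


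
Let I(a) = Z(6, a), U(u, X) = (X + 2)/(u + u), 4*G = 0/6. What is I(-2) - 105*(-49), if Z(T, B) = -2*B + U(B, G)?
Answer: 10297/2 ≈ 5148.5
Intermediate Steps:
G = 0 (G = (0/6)/4 = (0*(⅙))/4 = (¼)*0 = 0)
U(u, X) = (2 + X)/(2*u) (U(u, X) = (2 + X)/((2*u)) = (2 + X)*(1/(2*u)) = (2 + X)/(2*u))
Z(T, B) = 1/B - 2*B (Z(T, B) = -2*B + (2 + 0)/(2*B) = -2*B + (½)*2/B = -2*B + 1/B = 1/B - 2*B)
I(a) = 1/a - 2*a
I(-2) - 105*(-49) = (1/(-2) - 2*(-2)) - 105*(-49) = (-½ + 4) + 5145 = 7/2 + 5145 = 10297/2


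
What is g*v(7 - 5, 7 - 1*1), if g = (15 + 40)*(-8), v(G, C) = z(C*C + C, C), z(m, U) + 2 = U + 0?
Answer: -1760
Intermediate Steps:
z(m, U) = -2 + U (z(m, U) = -2 + (U + 0) = -2 + U)
v(G, C) = -2 + C
g = -440 (g = 55*(-8) = -440)
g*v(7 - 5, 7 - 1*1) = -440*(-2 + (7 - 1*1)) = -440*(-2 + (7 - 1)) = -440*(-2 + 6) = -440*4 = -1760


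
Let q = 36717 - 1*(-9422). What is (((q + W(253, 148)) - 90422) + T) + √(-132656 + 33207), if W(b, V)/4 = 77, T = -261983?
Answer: -305958 + I*√99449 ≈ -3.0596e+5 + 315.36*I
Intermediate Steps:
q = 46139 (q = 36717 + 9422 = 46139)
W(b, V) = 308 (W(b, V) = 4*77 = 308)
(((q + W(253, 148)) - 90422) + T) + √(-132656 + 33207) = (((46139 + 308) - 90422) - 261983) + √(-132656 + 33207) = ((46447 - 90422) - 261983) + √(-99449) = (-43975 - 261983) + I*√99449 = -305958 + I*√99449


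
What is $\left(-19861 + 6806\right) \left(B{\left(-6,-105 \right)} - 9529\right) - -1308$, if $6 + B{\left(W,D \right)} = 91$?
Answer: $123292728$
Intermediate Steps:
$B{\left(W,D \right)} = 85$ ($B{\left(W,D \right)} = -6 + 91 = 85$)
$\left(-19861 + 6806\right) \left(B{\left(-6,-105 \right)} - 9529\right) - -1308 = \left(-19861 + 6806\right) \left(85 - 9529\right) - -1308 = - 13055 \left(85 - 9529\right) + 1308 = \left(-13055\right) \left(-9444\right) + 1308 = 123291420 + 1308 = 123292728$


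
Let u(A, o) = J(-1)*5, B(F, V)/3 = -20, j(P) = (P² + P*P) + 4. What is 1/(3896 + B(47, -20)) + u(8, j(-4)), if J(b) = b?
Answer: -19179/3836 ≈ -4.9997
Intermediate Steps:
j(P) = 4 + 2*P² (j(P) = (P² + P²) + 4 = 2*P² + 4 = 4 + 2*P²)
B(F, V) = -60 (B(F, V) = 3*(-20) = -60)
u(A, o) = -5 (u(A, o) = -1*5 = -5)
1/(3896 + B(47, -20)) + u(8, j(-4)) = 1/(3896 - 60) - 5 = 1/3836 - 5 = -19179/3836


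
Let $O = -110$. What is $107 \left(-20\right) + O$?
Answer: $-2250$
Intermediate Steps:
$107 \left(-20\right) + O = 107 \left(-20\right) - 110 = -2140 - 110 = -2250$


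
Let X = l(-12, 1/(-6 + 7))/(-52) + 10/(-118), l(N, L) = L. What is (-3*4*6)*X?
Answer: 5742/767 ≈ 7.4863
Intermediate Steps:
X = -319/3068 (X = 1/((-6 + 7)*(-52)) + 10/(-118) = -1/52/1 + 10*(-1/118) = 1*(-1/52) - 5/59 = -1/52 - 5/59 = -319/3068 ≈ -0.10398)
(-3*4*6)*X = (-3*4*6)*(-319/3068) = -12*6*(-319/3068) = -72*(-319/3068) = 5742/767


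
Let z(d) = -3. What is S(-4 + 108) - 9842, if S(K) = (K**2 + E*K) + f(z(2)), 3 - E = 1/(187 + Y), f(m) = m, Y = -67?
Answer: 19232/15 ≈ 1282.1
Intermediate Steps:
E = 359/120 (E = 3 - 1/(187 - 67) = 3 - 1/120 = 359/120 ≈ 2.9917)
S(K) = -3 + K**2 + 359*K/120 (S(K) = (K**2 + 359*K/120) - 3 = -3 + K**2 + 359*K/120)
S(-4 + 108) - 9842 = (-3 + (-4 + 108)**2 + 359*(-4 + 108)/120) - 9842 = (-3 + 104**2 + (359/120)*104) - 9842 = (-3 + 10816 + 4667/15) - 9842 = 166862/15 - 9842 = 19232/15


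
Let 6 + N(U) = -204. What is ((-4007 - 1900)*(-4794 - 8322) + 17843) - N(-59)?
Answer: 77494265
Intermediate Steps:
N(U) = -210 (N(U) = -6 - 204 = -210)
((-4007 - 1900)*(-4794 - 8322) + 17843) - N(-59) = ((-4007 - 1900)*(-4794 - 8322) + 17843) - 1*(-210) = (-5907*(-13116) + 17843) + 210 = (77476212 + 17843) + 210 = 77494055 + 210 = 77494265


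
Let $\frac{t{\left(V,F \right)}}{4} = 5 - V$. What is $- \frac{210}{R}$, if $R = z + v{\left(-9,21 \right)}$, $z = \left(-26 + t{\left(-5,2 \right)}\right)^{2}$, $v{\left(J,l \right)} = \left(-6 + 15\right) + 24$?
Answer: $- \frac{210}{229} \approx -0.91703$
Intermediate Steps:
$t{\left(V,F \right)} = 20 - 4 V$ ($t{\left(V,F \right)} = 4 \left(5 - V\right) = 20 - 4 V$)
$v{\left(J,l \right)} = 33$ ($v{\left(J,l \right)} = 9 + 24 = 33$)
$z = 196$ ($z = \left(-26 + \left(20 - -20\right)\right)^{2} = \left(-26 + \left(20 + 20\right)\right)^{2} = \left(-26 + 40\right)^{2} = 14^{2} = 196$)
$R = 229$ ($R = 196 + 33 = 229$)
$- \frac{210}{R} = - \frac{210}{229}$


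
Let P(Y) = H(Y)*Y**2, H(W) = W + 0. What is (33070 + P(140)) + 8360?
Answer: 2785430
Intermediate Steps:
H(W) = W
P(Y) = Y**3 (P(Y) = Y*Y**2 = Y**3)
(33070 + P(140)) + 8360 = (33070 + 140**3) + 8360 = (33070 + 2744000) + 8360 = 2777070 + 8360 = 2785430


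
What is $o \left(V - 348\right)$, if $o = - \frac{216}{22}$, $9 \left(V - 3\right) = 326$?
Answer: $\frac{33348}{11} \approx 3031.6$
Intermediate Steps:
$V = \frac{353}{9}$ ($V = 3 + \frac{1}{9} \cdot 326 = 3 + \frac{326}{9} = \frac{353}{9} \approx 39.222$)
$o = - \frac{108}{11}$ ($o = \left(-216\right) \frac{1}{22} = - \frac{108}{11} \approx -9.8182$)
$o \left(V - 348\right) = - \frac{108 \left(\frac{353}{9} - 348\right)}{11} = \left(- \frac{108}{11}\right) \left(- \frac{2779}{9}\right) = \frac{33348}{11}$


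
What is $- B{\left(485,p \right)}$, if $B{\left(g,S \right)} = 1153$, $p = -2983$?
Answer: $-1153$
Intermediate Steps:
$- B{\left(485,p \right)} = \left(-1\right) 1153 = -1153$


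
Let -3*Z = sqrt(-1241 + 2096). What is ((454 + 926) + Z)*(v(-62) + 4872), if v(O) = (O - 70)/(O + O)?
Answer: 208469700/31 - 151065*sqrt(95)/31 ≈ 6.6773e+6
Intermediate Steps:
Z = -sqrt(95) (Z = -sqrt(-1241 + 2096)/3 = -sqrt(95) ≈ -9.7468)
v(O) = (-70 + O)/(2*O) (v(O) = (-70 + O)/((2*O)) = (-70 + O)*(1/(2*O)) = (-70 + O)/(2*O))
((454 + 926) + Z)*(v(-62) + 4872) = ((454 + 926) - sqrt(95))*((1/2)*(-70 - 62)/(-62) + 4872) = (1380 - sqrt(95))*((1/2)*(-1/62)*(-132) + 4872) = (1380 - sqrt(95))*(33/31 + 4872) = (1380 - sqrt(95))*(151065/31) = 208469700/31 - 151065*sqrt(95)/31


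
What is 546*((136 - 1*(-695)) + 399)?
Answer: 671580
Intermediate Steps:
546*((136 - 1*(-695)) + 399) = 546*((136 + 695) + 399) = 546*(831 + 399) = 546*1230 = 671580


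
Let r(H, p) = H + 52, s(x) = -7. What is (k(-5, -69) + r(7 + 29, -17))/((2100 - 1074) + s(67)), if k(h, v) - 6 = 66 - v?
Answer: 229/1019 ≈ 0.22473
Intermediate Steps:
k(h, v) = 72 - v (k(h, v) = 6 + (66 - v) = 72 - v)
r(H, p) = 52 + H
(k(-5, -69) + r(7 + 29, -17))/((2100 - 1074) + s(67)) = ((72 - 1*(-69)) + (52 + (7 + 29)))/((2100 - 1074) - 7) = ((72 + 69) + (52 + 36))/(1026 - 7) = (141 + 88)/1019 = 229*(1/1019) = 229/1019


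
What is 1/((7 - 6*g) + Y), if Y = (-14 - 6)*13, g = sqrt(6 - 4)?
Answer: -253/63937 + 6*sqrt(2)/63937 ≈ -0.0038243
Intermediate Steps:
g = sqrt(2) ≈ 1.4142
Y = -260 (Y = -20*13 = -260)
1/((7 - 6*g) + Y) = 1/((7 - 6*sqrt(2)) - 260) = 1/(-253 - 6*sqrt(2))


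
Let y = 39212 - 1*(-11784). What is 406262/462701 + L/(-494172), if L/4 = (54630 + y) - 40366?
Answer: 19994959006/57163469643 ≈ 0.34979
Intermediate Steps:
y = 50996 (y = 39212 + 11784 = 50996)
L = 261040 (L = 4*((54630 + 50996) - 40366) = 4*(105626 - 40366) = 4*65260 = 261040)
406262/462701 + L/(-494172) = 406262/462701 + 261040/(-494172) = 406262*(1/462701) + 261040*(-1/494172) = 406262/462701 - 65260/123543 = 19994959006/57163469643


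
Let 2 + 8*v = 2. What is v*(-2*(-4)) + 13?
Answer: 13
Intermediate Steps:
v = 0 (v = -¼ + (⅛)*2 = -¼ + ¼ = 0)
v*(-2*(-4)) + 13 = 0*(-2*(-4)) + 13 = 0*8 + 13 = 0 + 13 = 13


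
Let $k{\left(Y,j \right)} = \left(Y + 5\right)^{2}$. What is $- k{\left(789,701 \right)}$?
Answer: $-630436$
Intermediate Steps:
$k{\left(Y,j \right)} = \left(5 + Y\right)^{2}$
$- k{\left(789,701 \right)} = - \left(5 + 789\right)^{2} = - 794^{2} = \left(-1\right) 630436 = -630436$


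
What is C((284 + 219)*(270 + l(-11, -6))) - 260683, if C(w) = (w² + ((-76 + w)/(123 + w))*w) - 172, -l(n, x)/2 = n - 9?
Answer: 3794281970248605/156053 ≈ 2.4314e+10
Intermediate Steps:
l(n, x) = 18 - 2*n (l(n, x) = -2*(n - 9) = -2*(-9 + n) = 18 - 2*n)
C(w) = -172 + w² + w*(-76 + w)/(123 + w) (C(w) = (w² + ((-76 + w)/(123 + w))*w) - 172 = (w² + w*(-76 + w)/(123 + w)) - 172 = -172 + w² + w*(-76 + w)/(123 + w))
C((284 + 219)*(270 + l(-11, -6))) - 260683 = (-21156 + ((284 + 219)*(270 + (18 - 2*(-11))))³ - 248*(284 + 219)*(270 + (18 - 2*(-11))) + 124*((284 + 219)*(270 + (18 - 2*(-11))))²)/(123 + (284 + 219)*(270 + (18 - 2*(-11)))) - 260683 = (-21156 + (503*(270 + (18 + 22)))³ - 124744*(270 + (18 + 22)) + 124*(503*(270 + (18 + 22)))²)/(123 + 503*(270 + (18 + 22))) - 260683 = (-21156 + (503*(270 + 40))³ - 124744*(270 + 40) + 124*(503*(270 + 40))²)/(123 + 503*(270 + 40)) - 260683 = (-21156 + (503*310)³ - 124744*310 + 124*(503*310)²)/(123 + 503*310) - 260683 = (-21156 + 155930³ - 248*155930 + 124*155930²)/(123 + 155930) - 260683 = (-21156 + 3791307732857000 - 38670640 + 124*24314164900)/156053 - 260683 = (-21156 + 3791307732857000 - 38670640 + 3014956447600)/156053 - 260683 = (1/156053)*3794322650612804 - 260683 = 3794322650612804/156053 - 260683 = 3794281970248605/156053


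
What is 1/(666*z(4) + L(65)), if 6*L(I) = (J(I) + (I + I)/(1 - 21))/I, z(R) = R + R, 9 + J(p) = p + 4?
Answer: 780/4155947 ≈ 0.00018768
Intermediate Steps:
J(p) = -5 + p (J(p) = -9 + (p + 4) = -9 + (4 + p) = -5 + p)
z(R) = 2*R
L(I) = (-5 + 9*I/10)/(6*I) (L(I) = (((-5 + I) + (I + I)/(1 - 21))/I)/6 = (((-5 + I) + (2*I)/(-20))/I)/6 = (((-5 + I) + (2*I)*(-1/20))/I)/6 = (((-5 + I) - I/10)/I)/6 = ((-5 + 9*I/10)/I)/6 = (-5 + 9*I/10)/(6*I))
1/(666*z(4) + L(65)) = 1/(666*(2*4) + (1/60)*(-50 + 9*65)/65) = 1/(666*8 + (1/60)*(1/65)*(-50 + 585)) = 1/(5328 + (1/60)*(1/65)*535) = 1/(5328 + 107/780) = 1/(4155947/780) = 780/4155947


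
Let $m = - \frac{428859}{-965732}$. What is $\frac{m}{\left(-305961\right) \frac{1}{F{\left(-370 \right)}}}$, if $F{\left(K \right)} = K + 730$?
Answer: $- \frac{12865770}{24623027371} \approx -0.00052251$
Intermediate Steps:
$F{\left(K \right)} = 730 + K$
$m = \frac{428859}{965732}$ ($m = \left(-428859\right) \left(- \frac{1}{965732}\right) = \frac{428859}{965732} \approx 0.44408$)
$\frac{m}{\left(-305961\right) \frac{1}{F{\left(-370 \right)}}} = \frac{428859}{965732 \left(- \frac{305961}{730 - 370}\right)} = \frac{428859}{965732 \left(- \frac{305961}{360}\right)} = \frac{428859}{965732 \left(\left(-305961\right) \frac{1}{360}\right)} = \frac{428859}{965732 \left(- \frac{101987}{120}\right)} = \frac{428859}{965732} \left(- \frac{120}{101987}\right) = - \frac{12865770}{24623027371}$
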